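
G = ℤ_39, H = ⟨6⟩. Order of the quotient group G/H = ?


|⟨6⟩| = n / gcd(6, 39) = 39 / 3 = 13
H is normal (ℤ_39 is abelian).
|G/H| = |G| / |H| = 39 / 13 = 3

|G/H| = 3


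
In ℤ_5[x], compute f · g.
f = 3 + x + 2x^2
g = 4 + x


Expand and collect like terms; reduce coefficients mod 5:
x^0: 3·4 = 12 ≡ 2 (mod 5)
x^1: 3·1 + 1·4 = 7 ≡ 2 (mod 5)
x^2: 1·1 + 2·4 = 9 ≡ 4 (mod 5)
x^3: 2·1 = 2 ≡ 2 (mod 5)
Result: 2 + 2x + 4x^2 + 2x^3

f · g = 2 + 2x + 4x^2 + 2x^3


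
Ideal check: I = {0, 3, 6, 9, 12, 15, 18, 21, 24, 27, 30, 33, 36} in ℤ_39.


Check ideal conditions for I = {0, 3, 6, 9, 12, 15, 18, 21, 24, 27, 30, 33, 36} in ℤ_39:
(1) I is an additive subgroup? Yes
(2) For r ∈ ℤ_39 and a ∈ I: r·a ∈ I? Yes

Yes, I is an ideal of ℤ_39


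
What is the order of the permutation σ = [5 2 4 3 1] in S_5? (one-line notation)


Cycle decomposition: (1 5) (3 4)
Cycle lengths: 2, 2
Order = lcm(2, 2) = 2

ord(σ) = 2


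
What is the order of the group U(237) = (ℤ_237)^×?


U(n) is the group of units mod n; |U(n)| = φ(n)
|U(237)| = φ(237) = 156

|U(237) = (ℤ_237)^×| = 156


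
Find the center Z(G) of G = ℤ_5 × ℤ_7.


Z(G) = {g ∈ G | gx = xg for all x ∈ G}
Direct product of abelian groups is abelian, so Z(G) = G

Z(ℤ_5 × ℤ_7) = ℤ_5 × ℤ_7


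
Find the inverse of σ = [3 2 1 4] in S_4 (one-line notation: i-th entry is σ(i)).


To find σ⁻¹, swap domain and range:
σ(1) = 3 → σ⁻¹(3) = 1
σ(2) = 2 → σ⁻¹(2) = 2
σ(3) = 1 → σ⁻¹(1) = 3
σ(4) = 4 → σ⁻¹(4) = 4

σ⁻¹ = [3 2 1 4]


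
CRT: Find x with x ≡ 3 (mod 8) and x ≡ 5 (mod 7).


m₁ = 8, m₂ = 7, gcd = 1, so CRT applies. M = m₁·m₂ = 56
Let M₁ = M/m₁ = 7, M₂ = M/m₂ = 8
Find y₁ ≡ M₁⁻¹ (mod m₁): 7⁻¹ ≡ 7 (mod 8)
Find y₂ ≡ M₂⁻¹ (mod m₂): 8⁻¹ ≡ 1 (mod 7)
x = a₁·M₁·y₁ + a₂·M₂·y₂ = 3·7·7 + 5·8·1 = 187
Reduce mod 56: x ≡ 19
Check: 19 mod 8 = 3 ✓, 19 mod 7 = 5 ✓

x ≡ 19 (mod 56)


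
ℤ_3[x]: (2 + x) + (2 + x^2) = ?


Add coefficients mod 3:
x^0: 2 + 2 = 1 (mod 3)
x^1: 1 + 0 = 1 (mod 3)
x^2: 0 + 1 = 1 (mod 3)
Result: 1 + x + x^2

f + g = 1 + x + x^2


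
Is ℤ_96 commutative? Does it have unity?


ℤ_96 is a commutative ring with unity 1; 96 = 2×48 is composite, so 2·48 ≡ 0 gives zero divisors (not an integral domain)
Commutative: Yes
Integral domain: No
Has unity: Yes

ℤ_96: Commutative=Yes, Unity=Yes


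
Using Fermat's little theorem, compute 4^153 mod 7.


Fermat's little theorem: if p is prime and gcd(a,p)=1, then a^(p-1) ≡ 1 (mod p)
p = 7 is prime, gcd(4,7) = 1
Reduce exponent: 153 mod 6 = 3
So 4^153 ≡ 4^3 (mod 7)
4^3 mod 7 = 1

4^153 ≡ 1 (mod 7)


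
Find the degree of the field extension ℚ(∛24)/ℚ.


∛24 has minimal polynomial x³ - 24 (irreducible over ℚ since 24 is not a perfect cube)

[ℚ(∛24)/ℚ] = 3


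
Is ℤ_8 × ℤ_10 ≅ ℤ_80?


Comparing ℤ_8 × ℤ_10 and ℤ_80:
gcd(8,10) = 2 ≠ 1. Max element order in ℤ_8×ℤ_10 is lcm(8,10) = 40 < 80, so it has no element of order 80

No, ℤ_8 × ℤ_10 ≇ ℤ_80


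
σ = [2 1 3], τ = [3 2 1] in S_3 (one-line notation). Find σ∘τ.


σ∘τ: apply τ first, then σ
1 →τ 3 →σ 3
2 →τ 2 →σ 1
3 →τ 1 →σ 2

σ∘τ = [3 1 2]


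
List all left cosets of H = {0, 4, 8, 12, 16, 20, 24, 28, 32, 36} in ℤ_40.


H = {0, 4, 8, 12, 16, 20, 24, 28, 32, 36}, |H| = 10
Number of cosets = |G|/|H| = 40/10 = 4
0 + H = {0, 4, 8, 12, 16, 20, 24, 28, 32, 36}
1 + H = {1, 5, 9, 13, 17, 21, 25, 29, 33, 37}
2 + H = {2, 6, 10, 14, 18, 22, 26, 30, 34, 38}
3 + H = {3, 7, 11, 15, 19, 23, 27, 31, 35, 39}

Cosets: 0+H={0,4,8,12,16,20,24,28,32,36}; 1+H={1,5,9,13,17,21,25,29,33,37}; 2+H={2,6,10,14,18,22,26,30,34,38}; 3+H={3,7,11,15,19,23,27,31,35,39}


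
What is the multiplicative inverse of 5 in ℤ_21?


Use the extended Euclidean algorithm to write 1 = 5·s + 21·t; then s mod 21 is the inverse.
Euclidean algorithm:
  5 = 0·21 + 5
  21 = 4·5 + 1
  5 = 5·1 + 0
gcd(5,21) = 1
Back-substitution gives: 5·(-4) + 21·(1) = 1
So 5⁻¹ ≡ -4 ≡ 17 (mod 21)
Check: 5 × 17 = 85 ≡ 1 (mod 21) ✓

5⁻¹ ≡ 17 (mod 21)


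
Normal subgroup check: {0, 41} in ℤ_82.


H = {0, 41} in ℤ_82
ℤ_82 is abelian; every subgroup of an abelian group is normal

Yes, normal subgroup


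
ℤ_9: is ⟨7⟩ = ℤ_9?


g generates ℤ_n iff gcd(g, n) = 1
gcd(7, 9) = 1
Since gcd = 1, 7 is a generator.

Yes, 7 generates ℤ_9


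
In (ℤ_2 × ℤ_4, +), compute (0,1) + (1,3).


Operation: componentwise addition mod (2, 4)
(0,1) + (1,3) = ((a₁+b₁) mod 2, (a₂+b₂) mod 4) with a = (0,1), b = (1,3)

(0,1) + (1,3) = (1,0)


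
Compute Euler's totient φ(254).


Factor n: 254 = 2 × 127
φ(n) = n · ∏(1 - 1/p) over distinct primes p | n
φ(254) = 254 · (1 - 1/2) · (1 - 1/127) = 126

φ(254) = 126


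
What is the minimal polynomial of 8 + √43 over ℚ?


Let α = 8 + √43. Then α - 8 = √43, so (α - 8)² = 43, giving α² - 16α + 21 = 0. Degree 2 and α ∉ ℚ, so this is the minimal polynomial.

Minimal polynomial: x² - 16x + 21


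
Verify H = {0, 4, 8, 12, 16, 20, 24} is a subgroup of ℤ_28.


Subgroup test for H = {0, 4, 8, 12, 16, 20, 24} in (ℤ_28, +):
(1) 0 ∈ H? Yes
(2) Closure: for all a,b ∈ H, (a+b) mod 28 ∈ H? Yes
(3) Inverses: for all a ∈ H, -a mod 28 ∈ H? Yes

Yes, H is a subgroup of ℤ_28


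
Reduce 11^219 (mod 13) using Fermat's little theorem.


Fermat's little theorem: if p is prime and gcd(a,p)=1, then a^(p-1) ≡ 1 (mod p)
p = 13 is prime, gcd(11,13) = 1
Reduce exponent: 219 mod 12 = 3
So 11^219 ≡ 11^3 (mod 13)
11^3 mod 13 = 5

11^219 ≡ 5 (mod 13)


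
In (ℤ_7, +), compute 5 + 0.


Operation: addition mod 7
5 + 0 = (a + b) mod 7 with a = 5, b = 0

5 + 0 = 5


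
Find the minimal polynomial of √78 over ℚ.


√78 satisfies x² - 78 = 0, irreducible over ℚ since 78 is squarefree

Minimal polynomial: x² - 78


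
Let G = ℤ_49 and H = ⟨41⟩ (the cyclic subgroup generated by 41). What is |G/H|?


|⟨41⟩| = n / gcd(41, 49) = 49 / 1 = 49
H is normal (ℤ_49 is abelian).
|G/H| = |G| / |H| = 49 / 49 = 1

|G/H| = 1


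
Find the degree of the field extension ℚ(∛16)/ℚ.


∛16 has minimal polynomial x³ - 16 (irreducible over ℚ since 16 is not a perfect cube)

[ℚ(∛16)/ℚ] = 3


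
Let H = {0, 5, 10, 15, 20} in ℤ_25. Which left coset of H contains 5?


5 + H = {5 + h (mod 25) : h ∈ H}
5+0=5, 5+5=10, 5+10=15, 5+15=20, 5+20=0
5 + H = {0, 5, 10, 15, 20} = 0 + H

5 + H = {0, 5, 10, 15, 20}


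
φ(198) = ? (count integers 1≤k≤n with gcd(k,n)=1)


Factor n: 198 = 2 × 3^2 × 11
φ(n) = n · ∏(1 - 1/p) over distinct primes p | n
φ(198) = 198 · (1 - 1/2) · (1 - 1/3) · (1 - 1/11) = 60

φ(198) = 60


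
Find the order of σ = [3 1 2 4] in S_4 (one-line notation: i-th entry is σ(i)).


Cycle decomposition: (1 3 2)
Cycle lengths: 3
Order = lcm(3) = 3

ord(σ) = 3


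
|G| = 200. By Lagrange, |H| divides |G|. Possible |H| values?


Lagrange's theorem: |H| divides |G|
|G| = 200
Divisors of 200: 1, 2, 4, 5, 8, 10, 20, 25, 40, 50, 100, 200

Possible subgroup orders: {1, 2, 4, 5, 8, 10, 20, 25, 40, 50, 100, 200}


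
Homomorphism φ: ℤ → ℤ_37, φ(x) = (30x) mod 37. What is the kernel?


Kernel = preimage of identity
ker(φ) = {x ∈ ℤ : 30x ≡ 0 (mod 37)}. gcd(30,37) = 1, so 30x ≡ 0 (mod 37) ⟺ x ≡ 0 (mod 37/1 = 37). Hence ker(φ) = 37ℤ

ker(φ) = 37ℤ


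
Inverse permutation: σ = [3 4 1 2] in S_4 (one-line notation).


To find σ⁻¹, swap domain and range:
σ(1) = 3 → σ⁻¹(3) = 1
σ(2) = 4 → σ⁻¹(4) = 2
σ(3) = 1 → σ⁻¹(1) = 3
σ(4) = 2 → σ⁻¹(2) = 4

σ⁻¹ = [3 4 1 2]


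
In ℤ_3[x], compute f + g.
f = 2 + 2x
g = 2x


Add coefficients mod 3:
x^0: 2 + 0 = 2 (mod 3)
x^1: 2 + 2 = 1 (mod 3)
Result: 2 + x

f + g = 2 + x


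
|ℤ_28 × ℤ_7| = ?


|A × B| = |A| · |B|
|ℤ_28 × ℤ_7| = 28 × 7 = 196

|ℤ_28 × ℤ_7| = 196


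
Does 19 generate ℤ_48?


g generates ℤ_n iff gcd(g, n) = 1
gcd(19, 48) = 1
Since gcd = 1, 19 is a generator.

Yes, 19 generates ℤ_48


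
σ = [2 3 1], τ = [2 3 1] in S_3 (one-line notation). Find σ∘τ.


σ∘τ: apply τ first, then σ
1 →τ 2 →σ 3
2 →τ 3 →σ 1
3 →τ 1 →σ 2

σ∘τ = [3 1 2]


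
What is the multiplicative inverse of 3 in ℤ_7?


Use the extended Euclidean algorithm to write 1 = 3·s + 7·t; then s mod 7 is the inverse.
Euclidean algorithm:
  3 = 0·7 + 3
  7 = 2·3 + 1
  3 = 3·1 + 0
gcd(3,7) = 1
Back-substitution gives: 3·(-2) + 7·(1) = 1
So 3⁻¹ ≡ -2 ≡ 5 (mod 7)
Check: 3 × 5 = 15 ≡ 1 (mod 7) ✓

3⁻¹ ≡ 5 (mod 7)


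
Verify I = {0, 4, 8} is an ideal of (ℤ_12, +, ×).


Check ideal conditions for I = {0, 4, 8} in ℤ_12:
(1) I is an additive subgroup? Yes
(2) For r ∈ ℤ_12 and a ∈ I: r·a ∈ I? Yes

Yes, I is an ideal of ℤ_12


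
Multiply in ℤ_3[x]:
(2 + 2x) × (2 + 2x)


Expand and collect like terms; reduce coefficients mod 3:
x^0: 2·2 = 4 ≡ 1 (mod 3)
x^1: 2·2 + 2·2 = 8 ≡ 2 (mod 3)
x^2: 2·2 = 4 ≡ 1 (mod 3)
Result: 1 + 2x + x^2

f · g = 1 + 2x + x^2


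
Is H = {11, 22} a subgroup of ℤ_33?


Subgroup test for H = {11, 22} in (ℤ_33, +):
(1) 0 ∈ H? No
(2) Closure: for all a,b ∈ H, (a+b) mod 33 ∈ H? No  [counterexample: 11 + 22 = 0 ∉ H]
(3) Inverses: for all a ∈ H, -a mod 33 ∈ H? Yes

No, H is not a subgroup of ℤ_33


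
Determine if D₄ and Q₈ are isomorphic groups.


Comparing D₄ and Q₈:
D₄ has 5 elements of order 2; Q₈ has only 1

No, D₄ ≇ Q₈


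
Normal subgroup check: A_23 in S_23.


H = A_23 in S_23
A_23 has index 2 in S_23, and every subgroup of index 2 is normal

Yes, normal subgroup


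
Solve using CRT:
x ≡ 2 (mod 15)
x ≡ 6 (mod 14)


m₁ = 15, m₂ = 14, gcd = 1, so CRT applies. M = m₁·m₂ = 210
Let M₁ = M/m₁ = 14, M₂ = M/m₂ = 15
Find y₁ ≡ M₁⁻¹ (mod m₁): 14⁻¹ ≡ 14 (mod 15)
Find y₂ ≡ M₂⁻¹ (mod m₂): 15⁻¹ ≡ 1 (mod 14)
x = a₁·M₁·y₁ + a₂·M₂·y₂ = 2·14·14 + 6·15·1 = 482
Reduce mod 210: x ≡ 62
Check: 62 mod 15 = 2 ✓, 62 mod 14 = 6 ✓

x ≡ 62 (mod 210)


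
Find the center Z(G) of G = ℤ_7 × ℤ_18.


Z(G) = {g ∈ G | gx = xg for all x ∈ G}
Direct product of abelian groups is abelian, so Z(G) = G

Z(ℤ_7 × ℤ_18) = ℤ_7 × ℤ_18


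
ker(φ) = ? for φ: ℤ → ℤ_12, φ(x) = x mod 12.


Kernel = preimage of identity
ker(φ) = {x ∈ ℤ : x ≡ 0 (mod 12)} = 12ℤ = {0, ±12, ±24, ...}

ker(φ) = 12ℤ


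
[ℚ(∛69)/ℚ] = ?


∛69 has minimal polynomial x³ - 69 (irreducible over ℚ since 69 is not a perfect cube)

[ℚ(∛69)/ℚ] = 3


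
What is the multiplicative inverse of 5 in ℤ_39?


Use the extended Euclidean algorithm to write 1 = 5·s + 39·t; then s mod 39 is the inverse.
Euclidean algorithm:
  5 = 0·39 + 5
  39 = 7·5 + 4
  5 = 1·4 + 1
  4 = 4·1 + 0
gcd(5,39) = 1
Back-substitution gives: 5·(8) + 39·(-1) = 1
So 5⁻¹ ≡ 8 ≡ 8 (mod 39)
Check: 5 × 8 = 40 ≡ 1 (mod 39) ✓

5⁻¹ ≡ 8 (mod 39)


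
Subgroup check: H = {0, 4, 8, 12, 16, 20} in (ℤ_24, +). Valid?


Subgroup test for H = {0, 4, 8, 12, 16, 20} in (ℤ_24, +):
(1) 0 ∈ H? Yes
(2) Closure: for all a,b ∈ H, (a+b) mod 24 ∈ H? Yes
(3) Inverses: for all a ∈ H, -a mod 24 ∈ H? Yes

Yes, H is a subgroup of ℤ_24


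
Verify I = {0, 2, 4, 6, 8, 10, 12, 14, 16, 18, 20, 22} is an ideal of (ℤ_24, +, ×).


Check ideal conditions for I = {0, 2, 4, 6, 8, 10, 12, 14, 16, 18, 20, 22} in ℤ_24:
(1) I is an additive subgroup? Yes
(2) For r ∈ ℤ_24 and a ∈ I: r·a ∈ I? Yes

Yes, I is an ideal of ℤ_24


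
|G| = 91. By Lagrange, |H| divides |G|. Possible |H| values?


Lagrange's theorem: |H| divides |G|
|G| = 91
Divisors of 91: 1, 7, 13, 91

Possible subgroup orders: {1, 7, 13, 91}


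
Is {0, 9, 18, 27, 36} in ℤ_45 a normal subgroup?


H = {0, 9, 18, 27, 36} in ℤ_45
ℤ_45 is abelian; every subgroup of an abelian group is normal

Yes, normal subgroup


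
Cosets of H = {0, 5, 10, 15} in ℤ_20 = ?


H = {0, 5, 10, 15}, |H| = 4
Number of cosets = |G|/|H| = 20/4 = 5
0 + H = {0, 5, 10, 15}
1 + H = {1, 6, 11, 16}
2 + H = {2, 7, 12, 17}
3 + H = {3, 8, 13, 18}
4 + H = {4, 9, 14, 19}

Cosets: 0+H={0,5,10,15}; 1+H={1,6,11,16}; 2+H={2,7,12,17}; 3+H={3,8,13,18}; 4+H={4,9,14,19}


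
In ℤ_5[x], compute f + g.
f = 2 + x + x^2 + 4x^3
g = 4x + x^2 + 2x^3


Add coefficients mod 5:
x^0: 2 + 0 = 2 (mod 5)
x^1: 1 + 4 = 0 (mod 5)
x^2: 1 + 1 = 2 (mod 5)
x^3: 4 + 2 = 1 (mod 5)
Result: 2 + 2x^2 + x^3

f + g = 2 + 2x^2 + x^3


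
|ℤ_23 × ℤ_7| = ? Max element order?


|ℤ_23 × ℤ_7| = 23 × 7 = 161
Max element order = lcm(23,7) = 161
Cyclic? Yes (gcd=1)

|ℤ_23×ℤ_7| = 161, max element order = 161


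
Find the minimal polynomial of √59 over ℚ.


√59 satisfies x² - 59 = 0, irreducible over ℚ since 59 is squarefree

Minimal polynomial: x² - 59


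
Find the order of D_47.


|D_n| = 2n (n rotations and n reflections)
|D_47| = 2×47 = 94

|D_47| = 94


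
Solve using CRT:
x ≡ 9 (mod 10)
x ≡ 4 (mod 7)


m₁ = 10, m₂ = 7, gcd = 1, so CRT applies. M = m₁·m₂ = 70
Let M₁ = M/m₁ = 7, M₂ = M/m₂ = 10
Find y₁ ≡ M₁⁻¹ (mod m₁): 7⁻¹ ≡ 3 (mod 10)
Find y₂ ≡ M₂⁻¹ (mod m₂): 10⁻¹ ≡ 5 (mod 7)
x = a₁·M₁·y₁ + a₂·M₂·y₂ = 9·7·3 + 4·10·5 = 389
Reduce mod 70: x ≡ 39
Check: 39 mod 10 = 9 ✓, 39 mod 7 = 4 ✓

x ≡ 39 (mod 70)


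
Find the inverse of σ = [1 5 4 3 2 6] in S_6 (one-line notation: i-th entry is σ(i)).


To find σ⁻¹, swap domain and range:
σ(1) = 1 → σ⁻¹(1) = 1
σ(2) = 5 → σ⁻¹(5) = 2
σ(3) = 4 → σ⁻¹(4) = 3
σ(4) = 3 → σ⁻¹(3) = 4
σ(5) = 2 → σ⁻¹(2) = 5
σ(6) = 6 → σ⁻¹(6) = 6

σ⁻¹ = [1 5 4 3 2 6]


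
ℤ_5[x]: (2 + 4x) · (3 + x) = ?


Expand and collect like terms; reduce coefficients mod 5:
x^0: 2·3 = 6 ≡ 1 (mod 5)
x^1: 2·1 + 4·3 = 14 ≡ 4 (mod 5)
x^2: 4·1 = 4 ≡ 4 (mod 5)
Result: 1 + 4x + 4x^2

f · g = 1 + 4x + 4x^2


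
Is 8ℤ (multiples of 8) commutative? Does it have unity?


8ℤ is a commutative ring under +,× but has no multiplicative identity (1 ∉ 8ℤ); it has no zero divisors, but without unity it is not an integral domain
Commutative: Yes
Integral domain: No
Has unity: No

8ℤ (multiples of 8): Commutative=Yes, Unity=No


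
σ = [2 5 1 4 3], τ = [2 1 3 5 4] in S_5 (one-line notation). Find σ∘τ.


σ∘τ: apply τ first, then σ
1 →τ 2 →σ 5
2 →τ 1 →σ 2
3 →τ 3 →σ 1
4 →τ 5 →σ 3
5 →τ 4 →σ 4

σ∘τ = [5 2 1 3 4]


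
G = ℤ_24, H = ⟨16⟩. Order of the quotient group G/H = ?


|⟨16⟩| = n / gcd(16, 24) = 24 / 8 = 3
H is normal (ℤ_24 is abelian).
|G/H| = |G| / |H| = 24 / 3 = 8

|G/H| = 8


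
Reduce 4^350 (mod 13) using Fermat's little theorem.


Fermat's little theorem: if p is prime and gcd(a,p)=1, then a^(p-1) ≡ 1 (mod p)
p = 13 is prime, gcd(4,13) = 1
Reduce exponent: 350 mod 12 = 2
So 4^350 ≡ 4^2 (mod 13)
4^2 mod 13 = 3

4^350 ≡ 3 (mod 13)


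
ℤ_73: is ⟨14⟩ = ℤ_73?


g generates ℤ_n iff gcd(g, n) = 1
gcd(14, 73) = 1
Since gcd = 1, 14 is a generator.

Yes, 14 generates ℤ_73


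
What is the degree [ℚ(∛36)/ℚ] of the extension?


∛36 has minimal polynomial x³ - 36 (irreducible over ℚ since 36 is not a perfect cube)

[ℚ(∛36)/ℚ] = 3


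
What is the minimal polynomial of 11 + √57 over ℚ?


Let α = 11 + √57. Then α - 11 = √57, so (α - 11)² = 57, giving α² - 22α + 64 = 0. Degree 2 and α ∉ ℚ, so this is the minimal polynomial.

Minimal polynomial: x² - 22x + 64


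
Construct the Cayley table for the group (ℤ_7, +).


Elements: {0, 1, 2, 3, 4, 5, 6}
Operation: addition mod 7
Entry (a, b) = (a + b) mod 7

Cayley table:
  | 0 | 1 | 2 | 3 | 4 | 5 | 6
0 | 0 | 1 | 2 | 3 | 4 | 5 | 6
1 | 1 | 2 | 3 | 4 | 5 | 6 | 0
2 | 2 | 3 | 4 | 5 | 6 | 0 | 1
3 | 3 | 4 | 5 | 6 | 0 | 1 | 2
4 | 4 | 5 | 6 | 0 | 1 | 2 | 3
5 | 5 | 6 | 0 | 1 | 2 | 3 | 4
6 | 6 | 0 | 1 | 2 | 3 | 4 | 5


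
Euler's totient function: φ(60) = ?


Factor n: 60 = 2^2 × 3 × 5
φ(n) = n · ∏(1 - 1/p) over distinct primes p | n
φ(60) = 60 · (1 - 1/2) · (1 - 1/3) · (1 - 1/5) = 16

φ(60) = 16


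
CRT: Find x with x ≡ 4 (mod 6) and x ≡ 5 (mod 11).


m₁ = 6, m₂ = 11, gcd = 1, so CRT applies. M = m₁·m₂ = 66
Let M₁ = M/m₁ = 11, M₂ = M/m₂ = 6
Find y₁ ≡ M₁⁻¹ (mod m₁): 11⁻¹ ≡ 5 (mod 6)
Find y₂ ≡ M₂⁻¹ (mod m₂): 6⁻¹ ≡ 2 (mod 11)
x = a₁·M₁·y₁ + a₂·M₂·y₂ = 4·11·5 + 5·6·2 = 280
Reduce mod 66: x ≡ 16
Check: 16 mod 6 = 4 ✓, 16 mod 11 = 5 ✓

x ≡ 16 (mod 66)


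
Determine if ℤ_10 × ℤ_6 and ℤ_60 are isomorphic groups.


Comparing ℤ_10 × ℤ_6 and ℤ_60:
gcd(10,6) = 2 ≠ 1. Max element order in ℤ_10×ℤ_6 is lcm(10,6) = 30 < 60, so it has no element of order 60

No, ℤ_10 × ℤ_6 ≇ ℤ_60


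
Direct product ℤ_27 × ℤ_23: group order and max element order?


|ℤ_27 × ℤ_23| = 27 × 23 = 621
Max element order = lcm(27,23) = 621
Cyclic? Yes (gcd=1)

|ℤ_27×ℤ_23| = 621, max element order = 621


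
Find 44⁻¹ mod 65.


Use the extended Euclidean algorithm to write 1 = 44·s + 65·t; then s mod 65 is the inverse.
Euclidean algorithm:
  44 = 0·65 + 44
  65 = 1·44 + 21
  44 = 2·21 + 2
  21 = 10·2 + 1
  2 = 2·1 + 0
gcd(44,65) = 1
Back-substitution gives: 44·(-31) + 65·(21) = 1
So 44⁻¹ ≡ -31 ≡ 34 (mod 65)
Check: 44 × 34 = 1496 ≡ 1 (mod 65) ✓

44⁻¹ ≡ 34 (mod 65)


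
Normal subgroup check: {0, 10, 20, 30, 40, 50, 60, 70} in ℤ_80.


H = {0, 10, 20, 30, 40, 50, 60, 70} in ℤ_80
ℤ_80 is abelian; every subgroup of an abelian group is normal

Yes, normal subgroup


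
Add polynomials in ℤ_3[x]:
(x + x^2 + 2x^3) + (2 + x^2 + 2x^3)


Add coefficients mod 3:
x^0: 0 + 2 = 2 (mod 3)
x^1: 1 + 0 = 1 (mod 3)
x^2: 1 + 1 = 2 (mod 3)
x^3: 2 + 2 = 1 (mod 3)
Result: 2 + x + 2x^2 + x^3

f + g = 2 + x + 2x^2 + x^3


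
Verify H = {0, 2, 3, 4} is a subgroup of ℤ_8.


Subgroup test for H = {0, 2, 3, 4} in (ℤ_8, +):
(1) 0 ∈ H? Yes
(2) Closure: for all a,b ∈ H, (a+b) mod 8 ∈ H? No  [counterexample: 2 + 3 = 5 ∉ H]
(3) Inverses: for all a ∈ H, -a mod 8 ∈ H? No

No, H is not a subgroup of ℤ_8


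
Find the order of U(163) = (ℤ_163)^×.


U(n) is the group of units mod n; |U(n)| = φ(n)
|U(163)| = φ(163) = 162

|U(163) = (ℤ_163)^×| = 162


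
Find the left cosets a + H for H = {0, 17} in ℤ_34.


H = {0, 17}, |H| = 2
Number of cosets = |G|/|H| = 34/2 = 17
0 + H = {0, 17}
1 + H = {1, 18}
2 + H = {2, 19}
3 + H = {3, 20}
4 + H = {4, 21}
5 + H = {5, 22}
6 + H = {6, 23}
7 + H = {7, 24}
8 + H = {8, 25}
9 + H = {9, 26}
10 + H = {10, 27}
11 + H = {11, 28}
12 + H = {12, 29}
13 + H = {13, 30}
14 + H = {14, 31}
15 + H = {15, 32}
16 + H = {16, 33}

Cosets: 0+H={0,17}; 1+H={1,18}; 2+H={2,19}; 3+H={3,20}; 4+H={4,21}; 5+H={5,22}; 6+H={6,23}; 7+H={7,24}; 8+H={8,25}; 9+H={9,26}; 10+H={10,27}; 11+H={11,28}; 12+H={12,29}; 13+H={13,30}; 14+H={14,31}; 15+H={15,32}; 16+H={16,33}


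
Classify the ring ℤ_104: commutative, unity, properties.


ℤ_104 is a commutative ring with unity 1; 104 = 2×52 is composite, so 2·52 ≡ 0 gives zero divisors (not an integral domain)
Commutative: Yes
Integral domain: No
Has unity: Yes

ℤ_104: Commutative=Yes, Unity=Yes


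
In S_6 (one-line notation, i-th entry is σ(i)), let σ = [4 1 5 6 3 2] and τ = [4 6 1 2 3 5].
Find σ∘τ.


σ∘τ: apply τ first, then σ
1 →τ 4 →σ 6
2 →τ 6 →σ 2
3 →τ 1 →σ 4
4 →τ 2 →σ 1
5 →τ 3 →σ 5
6 →τ 5 →σ 3

σ∘τ = [6 2 4 1 5 3]


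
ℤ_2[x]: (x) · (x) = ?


Expand and collect like terms; reduce coefficients mod 2:
x^0: 0·0 = 0 ≡ 0 (mod 2)
x^1: 0·1 + 1·0 = 0 ≡ 0 (mod 2)
x^2: 1·1 = 1 ≡ 1 (mod 2)
Result: x^2

f · g = x^2


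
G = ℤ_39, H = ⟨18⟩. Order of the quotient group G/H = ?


|⟨18⟩| = n / gcd(18, 39) = 39 / 3 = 13
H is normal (ℤ_39 is abelian).
|G/H| = |G| / |H| = 39 / 13 = 3

|G/H| = 3


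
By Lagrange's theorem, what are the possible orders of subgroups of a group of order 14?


Lagrange's theorem: |H| divides |G|
|G| = 14
Divisors of 14: 1, 2, 7, 14

Possible subgroup orders: {1, 2, 7, 14}


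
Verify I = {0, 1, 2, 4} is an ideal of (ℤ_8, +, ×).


Check ideal conditions for I = {0, 1, 2, 4} in ℤ_8:
(1) I is an additive subgroup? No
(2) For r ∈ ℤ_8 and a ∈ I: r·a ∈ I? No  [counterexample: r=3, a=1, r·a mod 8 = 3 ∉ I]

No, I is not an ideal of ℤ_8


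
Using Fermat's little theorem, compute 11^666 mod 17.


Fermat's little theorem: if p is prime and gcd(a,p)=1, then a^(p-1) ≡ 1 (mod p)
p = 17 is prime, gcd(11,17) = 1
Reduce exponent: 666 mod 16 = 10
So 11^666 ≡ 11^10 (mod 17)
11^10 mod 17 = 15

11^666 ≡ 15 (mod 17)


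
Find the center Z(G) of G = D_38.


Z(G) = {g ∈ G | gx = xg for all x ∈ G}
For even n, Z(D_n) = {e, r^(n/2)}: the 180° rotation r^19 commutes with every reflection and rotation

Z(D_38) = {e, r^19}


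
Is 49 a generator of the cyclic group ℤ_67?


g generates ℤ_n iff gcd(g, n) = 1
gcd(49, 67) = 1
Since gcd = 1, 49 is a generator.

Yes, 49 generates ℤ_67


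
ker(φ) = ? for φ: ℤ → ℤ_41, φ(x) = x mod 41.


Kernel = preimage of identity
ker(φ) = {x ∈ ℤ : x ≡ 0 (mod 41)} = 41ℤ = {0, ±41, ±82, ...}

ker(φ) = 41ℤ


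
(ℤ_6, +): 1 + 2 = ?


Operation: addition mod 6
1 + 2 = (a + b) mod 6 with a = 1, b = 2

1 + 2 = 3


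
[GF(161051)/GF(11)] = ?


GF(161051) = GF(11^5), so the extension degree is 5

[GF(161051)/GF(11)] = 5


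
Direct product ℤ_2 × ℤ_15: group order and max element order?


|ℤ_2 × ℤ_15| = 2 × 15 = 30
Max element order = lcm(2,15) = 30
Cyclic? Yes (gcd=1)

|ℤ_2×ℤ_15| = 30, max element order = 30


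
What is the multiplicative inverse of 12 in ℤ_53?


Use the extended Euclidean algorithm to write 1 = 12·s + 53·t; then s mod 53 is the inverse.
Euclidean algorithm:
  12 = 0·53 + 12
  53 = 4·12 + 5
  12 = 2·5 + 2
  5 = 2·2 + 1
  2 = 2·1 + 0
gcd(12,53) = 1
Back-substitution gives: 12·(-22) + 53·(5) = 1
So 12⁻¹ ≡ -22 ≡ 31 (mod 53)
Check: 12 × 31 = 372 ≡ 1 (mod 53) ✓

12⁻¹ ≡ 31 (mod 53)


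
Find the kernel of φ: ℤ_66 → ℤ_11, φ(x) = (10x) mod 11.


Kernel = preimage of identity
ker(φ) = {x ∈ ℤ_66 : 10x ≡ 0 (mod 11)}. Since 11 | 66, φ is well-defined. The kernel is the cyclic subgroup ⟨11⟩ of ℤ_66 (order 6), i.e. {0, 11, 22, 33, 44, 55}

ker(φ) = {0, 11, 22, 33, 44, 55}


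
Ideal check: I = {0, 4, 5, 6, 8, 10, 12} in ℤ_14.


Check ideal conditions for I = {0, 4, 5, 6, 8, 10, 12} in ℤ_14:
(1) I is an additive subgroup? No
(2) For r ∈ ℤ_14 and a ∈ I: r·a ∈ I? No  [counterexample: r=2, a=8, r·a mod 14 = 2 ∉ I]

No, I is not an ideal of ℤ_14


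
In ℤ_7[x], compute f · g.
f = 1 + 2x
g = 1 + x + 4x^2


Expand and collect like terms; reduce coefficients mod 7:
x^0: 1·1 = 1 ≡ 1 (mod 7)
x^1: 1·1 + 2·1 = 3 ≡ 3 (mod 7)
x^2: 1·4 + 2·1 = 6 ≡ 6 (mod 7)
x^3: 2·4 = 8 ≡ 1 (mod 7)
Result: 1 + 3x + 6x^2 + x^3

f · g = 1 + 3x + 6x^2 + x^3


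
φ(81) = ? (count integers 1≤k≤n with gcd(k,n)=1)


Factor n: 81 = 3^4
φ(n) = n · ∏(1 - 1/p) over distinct primes p | n
φ(81) = 81 · (1 - 1/3) = 54

φ(81) = 54


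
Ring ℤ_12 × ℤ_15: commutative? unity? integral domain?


Direct product ring; commutative with unity (1,1); but (1,0)·(0,1) = (0,0) gives zero divisors, so not an integral domain
Commutative: Yes
Integral domain: No
Has unity: Yes

ℤ_12 × ℤ_15: Commutative=Yes, Unity=Yes


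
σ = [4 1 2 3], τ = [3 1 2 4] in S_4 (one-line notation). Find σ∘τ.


σ∘τ: apply τ first, then σ
1 →τ 3 →σ 2
2 →τ 1 →σ 4
3 →τ 2 →σ 1
4 →τ 4 →σ 3

σ∘τ = [2 4 1 3]


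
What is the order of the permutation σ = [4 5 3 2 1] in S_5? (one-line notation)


Cycle decomposition: (1 4 2 5)
Cycle lengths: 4
Order = lcm(4) = 4

ord(σ) = 4


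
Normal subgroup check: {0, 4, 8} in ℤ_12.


H = {0, 4, 8} in ℤ_12
ℤ_12 is abelian; every subgroup of an abelian group is normal

Yes, normal subgroup


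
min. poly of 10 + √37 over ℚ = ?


Let α = 10 + √37. Then α - 10 = √37, so (α - 10)² = 37, giving α² - 20α + 63 = 0. Degree 2 and α ∉ ℚ, so this is the minimal polynomial.

Minimal polynomial: x² - 20x + 63


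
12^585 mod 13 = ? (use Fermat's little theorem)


Fermat's little theorem: if p is prime and gcd(a,p)=1, then a^(p-1) ≡ 1 (mod p)
p = 13 is prime, gcd(12,13) = 1
Reduce exponent: 585 mod 12 = 9
So 12^585 ≡ 12^9 (mod 13)
12^9 mod 13 = 12

12^585 ≡ 12 (mod 13)


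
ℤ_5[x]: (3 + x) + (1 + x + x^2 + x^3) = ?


Add coefficients mod 5:
x^0: 3 + 1 = 4 (mod 5)
x^1: 1 + 1 = 2 (mod 5)
x^2: 0 + 1 = 1 (mod 5)
x^3: 0 + 1 = 1 (mod 5)
Result: 4 + 2x + x^2 + x^3

f + g = 4 + 2x + x^2 + x^3


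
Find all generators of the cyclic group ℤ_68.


g generates ℤ_n iff gcd(g,n) = 1
Prime factors of 68: 2, 17
Generators are g ∈ {1,...,67} not divisible by any of these primes.
Generators: {1, 3, 5, 7, 9, 11, 13, 15, 19, 21, 23, 25, 27, 29, 31, 33, 35, 37, 39, 41, 43, 45, 47, 49, 53, 55, 57, 59, 61, 63, 65, 67}
Number of generators = φ(68) = 32

Generators of ℤ_68 = {1, 3, 5, 7, 9, 11, 13, 15, 19, 21, 23, 25, 27, 29, 31, 33, 35, 37, 39, 41, 43, 45, 47, 49, 53, 55, 57, 59, 61, 63, 65, 67}


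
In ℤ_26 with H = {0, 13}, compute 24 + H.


24 + H = {24 + h (mod 26) : h ∈ H}
24+0=24, 24+13=11
24 + H = {11, 24} = 11 + H

24 + H = {11, 24}


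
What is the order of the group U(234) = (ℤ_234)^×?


U(n) is the group of units mod n; |U(n)| = φ(n)
|U(234)| = φ(234) = 72

|U(234) = (ℤ_234)^×| = 72


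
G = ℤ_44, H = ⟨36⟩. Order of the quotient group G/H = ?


|⟨36⟩| = n / gcd(36, 44) = 44 / 4 = 11
H is normal (ℤ_44 is abelian).
|G/H| = |G| / |H| = 44 / 11 = 4

|G/H| = 4


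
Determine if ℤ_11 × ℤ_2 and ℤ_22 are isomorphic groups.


Comparing ℤ_11 × ℤ_2 and ℤ_22:
gcd(11,2) = 1, so ℤ_11 × ℤ_2 ≅ ℤ_22 (CRT)

Yes, ℤ_11 × ℤ_2 ≅ ℤ_22


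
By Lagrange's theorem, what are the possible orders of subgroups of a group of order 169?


Lagrange's theorem: |H| divides |G|
|G| = 169
Divisors of 169: 1, 13, 169

Possible subgroup orders: {1, 13, 169}


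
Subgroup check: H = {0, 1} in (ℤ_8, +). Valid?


Subgroup test for H = {0, 1} in (ℤ_8, +):
(1) 0 ∈ H? Yes
(2) Closure: for all a,b ∈ H, (a+b) mod 8 ∈ H? No  [counterexample: 1 + 1 = 2 ∉ H]
(3) Inverses: for all a ∈ H, -a mod 8 ∈ H? No

No, H is not a subgroup of ℤ_8


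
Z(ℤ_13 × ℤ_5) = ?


Z(G) = {g ∈ G | gx = xg for all x ∈ G}
Direct product of abelian groups is abelian, so Z(G) = G

Z(ℤ_13 × ℤ_5) = ℤ_13 × ℤ_5


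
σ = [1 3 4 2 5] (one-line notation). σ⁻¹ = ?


To find σ⁻¹, swap domain and range:
σ(1) = 1 → σ⁻¹(1) = 1
σ(2) = 3 → σ⁻¹(3) = 2
σ(3) = 4 → σ⁻¹(4) = 3
σ(4) = 2 → σ⁻¹(2) = 4
σ(5) = 5 → σ⁻¹(5) = 5

σ⁻¹ = [1 4 2 3 5]


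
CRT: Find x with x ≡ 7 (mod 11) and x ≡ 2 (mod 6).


m₁ = 11, m₂ = 6, gcd = 1, so CRT applies. M = m₁·m₂ = 66
Let M₁ = M/m₁ = 6, M₂ = M/m₂ = 11
Find y₁ ≡ M₁⁻¹ (mod m₁): 6⁻¹ ≡ 2 (mod 11)
Find y₂ ≡ M₂⁻¹ (mod m₂): 11⁻¹ ≡ 5 (mod 6)
x = a₁·M₁·y₁ + a₂·M₂·y₂ = 7·6·2 + 2·11·5 = 194
Reduce mod 66: x ≡ 62
Check: 62 mod 11 = 7 ✓, 62 mod 6 = 2 ✓

x ≡ 62 (mod 66)


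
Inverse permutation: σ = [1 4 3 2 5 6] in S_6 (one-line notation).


To find σ⁻¹, swap domain and range:
σ(1) = 1 → σ⁻¹(1) = 1
σ(2) = 4 → σ⁻¹(4) = 2
σ(3) = 3 → σ⁻¹(3) = 3
σ(4) = 2 → σ⁻¹(2) = 4
σ(5) = 5 → σ⁻¹(5) = 5
σ(6) = 6 → σ⁻¹(6) = 6

σ⁻¹ = [1 4 3 2 5 6]


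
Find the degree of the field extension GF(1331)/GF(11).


GF(1331) = GF(11^3), so the extension degree is 3

[GF(1331)/GF(11)] = 3


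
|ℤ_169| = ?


ℤ_n has n elements.

|ℤ_169| = 169


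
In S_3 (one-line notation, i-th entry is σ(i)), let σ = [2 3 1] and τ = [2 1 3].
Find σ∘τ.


σ∘τ: apply τ first, then σ
1 →τ 2 →σ 3
2 →τ 1 →σ 2
3 →τ 3 →σ 1

σ∘τ = [3 2 1]


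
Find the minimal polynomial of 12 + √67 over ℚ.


Let α = 12 + √67. Then α - 12 = √67, so (α - 12)² = 67, giving α² - 24α + 77 = 0. Degree 2 and α ∉ ℚ, so this is the minimal polynomial.

Minimal polynomial: x² - 24x + 77


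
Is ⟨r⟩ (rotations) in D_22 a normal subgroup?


H = ⟨r⟩ (rotations) in D_22
The rotation subgroup ⟨r⟩ has index 2 in D_22, so it is normal

Yes, normal subgroup


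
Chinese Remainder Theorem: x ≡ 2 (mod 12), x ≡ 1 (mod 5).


m₁ = 12, m₂ = 5, gcd = 1, so CRT applies. M = m₁·m₂ = 60
Let M₁ = M/m₁ = 5, M₂ = M/m₂ = 12
Find y₁ ≡ M₁⁻¹ (mod m₁): 5⁻¹ ≡ 5 (mod 12)
Find y₂ ≡ M₂⁻¹ (mod m₂): 12⁻¹ ≡ 3 (mod 5)
x = a₁·M₁·y₁ + a₂·M₂·y₂ = 2·5·5 + 1·12·3 = 86
Reduce mod 60: x ≡ 26
Check: 26 mod 12 = 2 ✓, 26 mod 5 = 1 ✓

x ≡ 26 (mod 60)


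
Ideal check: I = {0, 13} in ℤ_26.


Check ideal conditions for I = {0, 13} in ℤ_26:
(1) I is an additive subgroup? Yes
(2) For r ∈ ℤ_26 and a ∈ I: r·a ∈ I? Yes

Yes, I is an ideal of ℤ_26


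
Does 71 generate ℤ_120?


g generates ℤ_n iff gcd(g, n) = 1
gcd(71, 120) = 1
Since gcd = 1, 71 is a generator.

Yes, 71 generates ℤ_120


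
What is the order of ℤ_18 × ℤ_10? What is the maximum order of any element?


|ℤ_18 × ℤ_10| = 18 × 10 = 180
Max element order = lcm(18,10) = 90
Cyclic? No (gcd=2)

|ℤ_18×ℤ_10| = 180, max element order = 90


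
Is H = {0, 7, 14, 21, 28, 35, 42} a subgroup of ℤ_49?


Subgroup test for H = {0, 7, 14, 21, 28, 35, 42} in (ℤ_49, +):
(1) 0 ∈ H? Yes
(2) Closure: for all a,b ∈ H, (a+b) mod 49 ∈ H? Yes
(3) Inverses: for all a ∈ H, -a mod 49 ∈ H? Yes

Yes, H is a subgroup of ℤ_49


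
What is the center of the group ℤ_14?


Z(G) = {g ∈ G | gx = xg for all x ∈ G}
ℤ_14 is abelian, so Z(G) = G

Z(ℤ_14) = ℤ_14


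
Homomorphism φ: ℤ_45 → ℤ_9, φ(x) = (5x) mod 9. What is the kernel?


Kernel = preimage of identity
ker(φ) = {x ∈ ℤ_45 : 5x ≡ 0 (mod 9)}. Since 9 | 45, φ is well-defined. The kernel is the cyclic subgroup ⟨9⟩ of ℤ_45 (order 5), i.e. {0, 9, 18, 27, 36}

ker(φ) = {0, 9, 18, 27, 36}


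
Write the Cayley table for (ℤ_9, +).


Elements: {0, 1, 2, 3, 4, 5, 6, 7, 8}
Operation: addition mod 9
Entry (a, b) = (a + b) mod 9

Cayley table:
  | 0 | 1 | 2 | 3 | 4 | 5 | 6 | 7 | 8
0 | 0 | 1 | 2 | 3 | 4 | 5 | 6 | 7 | 8
1 | 1 | 2 | 3 | 4 | 5 | 6 | 7 | 8 | 0
2 | 2 | 3 | 4 | 5 | 6 | 7 | 8 | 0 | 1
3 | 3 | 4 | 5 | 6 | 7 | 8 | 0 | 1 | 2
4 | 4 | 5 | 6 | 7 | 8 | 0 | 1 | 2 | 3
5 | 5 | 6 | 7 | 8 | 0 | 1 | 2 | 3 | 4
6 | 6 | 7 | 8 | 0 | 1 | 2 | 3 | 4 | 5
7 | 7 | 8 | 0 | 1 | 2 | 3 | 4 | 5 | 6
8 | 8 | 0 | 1 | 2 | 3 | 4 | 5 | 6 | 7


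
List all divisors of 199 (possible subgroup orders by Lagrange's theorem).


Lagrange's theorem: |H| divides |G|
|G| = 199
Divisors of 199: 1, 199

Possible subgroup orders: {1, 199}


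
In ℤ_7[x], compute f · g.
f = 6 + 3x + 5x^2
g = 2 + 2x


Expand and collect like terms; reduce coefficients mod 7:
x^0: 6·2 = 12 ≡ 5 (mod 7)
x^1: 6·2 + 3·2 = 18 ≡ 4 (mod 7)
x^2: 3·2 + 5·2 = 16 ≡ 2 (mod 7)
x^3: 5·2 = 10 ≡ 3 (mod 7)
Result: 5 + 4x + 2x^2 + 3x^3

f · g = 5 + 4x + 2x^2 + 3x^3


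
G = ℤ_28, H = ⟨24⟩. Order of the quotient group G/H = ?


|⟨24⟩| = n / gcd(24, 28) = 28 / 4 = 7
H is normal (ℤ_28 is abelian).
|G/H| = |G| / |H| = 28 / 7 = 4

|G/H| = 4


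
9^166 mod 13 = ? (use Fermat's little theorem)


Fermat's little theorem: if p is prime and gcd(a,p)=1, then a^(p-1) ≡ 1 (mod p)
p = 13 is prime, gcd(9,13) = 1
Reduce exponent: 166 mod 12 = 10
So 9^166 ≡ 9^10 (mod 13)
9^10 mod 13 = 9

9^166 ≡ 9 (mod 13)


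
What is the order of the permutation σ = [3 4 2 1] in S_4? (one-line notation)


Cycle decomposition: (1 3 2 4)
Cycle lengths: 4
Order = lcm(4) = 4

ord(σ) = 4


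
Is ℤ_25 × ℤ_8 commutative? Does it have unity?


Direct product ring; commutative with unity (1,1); but (1,0)·(0,1) = (0,0) gives zero divisors, so not an integral domain
Commutative: Yes
Integral domain: No
Has unity: Yes

ℤ_25 × ℤ_8: Commutative=Yes, Unity=Yes


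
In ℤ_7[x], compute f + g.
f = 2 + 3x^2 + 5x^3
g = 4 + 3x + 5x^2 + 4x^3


Add coefficients mod 7:
x^0: 2 + 4 = 6 (mod 7)
x^1: 0 + 3 = 3 (mod 7)
x^2: 3 + 5 = 1 (mod 7)
x^3: 5 + 4 = 2 (mod 7)
Result: 6 + 3x + x^2 + 2x^3

f + g = 6 + 3x + x^2 + 2x^3


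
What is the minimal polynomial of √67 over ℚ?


√67 satisfies x² - 67 = 0, irreducible over ℚ since 67 is squarefree

Minimal polynomial: x² - 67


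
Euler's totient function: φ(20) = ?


φ(n) = count of k ∈ {1,...,n} with gcd(k,n)=1
Coprimes to 20: {1, 3, 7, 9, 11, 13, 17, 19}
Count: 8

φ(20) = 8


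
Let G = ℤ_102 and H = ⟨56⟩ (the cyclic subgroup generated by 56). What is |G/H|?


|⟨56⟩| = n / gcd(56, 102) = 102 / 2 = 51
H is normal (ℤ_102 is abelian).
|G/H| = |G| / |H| = 102 / 51 = 2

|G/H| = 2


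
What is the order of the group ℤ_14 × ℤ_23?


|A × B| = |A| · |B|
|ℤ_14 × ℤ_23| = 14 × 23 = 322

|ℤ_14 × ℤ_23| = 322


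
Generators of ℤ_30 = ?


g generates ℤ_n iff gcd(g,n) = 1
Prime factors of 30: 2, 3, 5
Generators are g ∈ {1,...,29} not divisible by any of these primes.
Generators: {1, 7, 11, 13, 17, 19, 23, 29}
Number of generators = φ(30) = 8

Generators of ℤ_30 = {1, 7, 11, 13, 17, 19, 23, 29}


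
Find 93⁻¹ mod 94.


Use the extended Euclidean algorithm to write 1 = 93·s + 94·t; then s mod 94 is the inverse.
Euclidean algorithm:
  93 = 0·94 + 93
  94 = 1·93 + 1
  93 = 93·1 + 0
gcd(93,94) = 1
Back-substitution gives: 93·(-1) + 94·(1) = 1
So 93⁻¹ ≡ -1 ≡ 93 (mod 94)
Check: 93 × 93 = 8649 ≡ 1 (mod 94) ✓

93⁻¹ ≡ 93 (mod 94)


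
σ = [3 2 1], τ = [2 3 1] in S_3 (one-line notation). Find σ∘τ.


σ∘τ: apply τ first, then σ
1 →τ 2 →σ 2
2 →τ 3 →σ 1
3 →τ 1 →σ 3

σ∘τ = [2 1 3]


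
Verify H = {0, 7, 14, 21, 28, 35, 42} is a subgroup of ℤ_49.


Subgroup test for H = {0, 7, 14, 21, 28, 35, 42} in (ℤ_49, +):
(1) 0 ∈ H? Yes
(2) Closure: for all a,b ∈ H, (a+b) mod 49 ∈ H? Yes
(3) Inverses: for all a ∈ H, -a mod 49 ∈ H? Yes

Yes, H is a subgroup of ℤ_49


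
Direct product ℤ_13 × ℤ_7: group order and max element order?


|ℤ_13 × ℤ_7| = 13 × 7 = 91
Max element order = lcm(13,7) = 91
Cyclic? Yes (gcd=1)

|ℤ_13×ℤ_7| = 91, max element order = 91


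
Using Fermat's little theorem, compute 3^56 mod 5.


Fermat's little theorem: if p is prime and gcd(a,p)=1, then a^(p-1) ≡ 1 (mod p)
p = 5 is prime, gcd(3,5) = 1
Reduce exponent: 56 mod 4 = 0
So 3^56 ≡ 3^0 (mod 5)
3^0 = 1

3^56 ≡ 1 (mod 5)


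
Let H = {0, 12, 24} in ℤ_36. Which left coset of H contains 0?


0 + H = {0 + h (mod 36) : h ∈ H}
0+0=0, 0+12=12, 0+24=24

0 + H = {0, 12, 24}


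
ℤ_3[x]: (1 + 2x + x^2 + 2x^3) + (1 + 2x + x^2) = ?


Add coefficients mod 3:
x^0: 1 + 1 = 2 (mod 3)
x^1: 2 + 2 = 1 (mod 3)
x^2: 1 + 1 = 2 (mod 3)
x^3: 2 + 0 = 2 (mod 3)
Result: 2 + x + 2x^2 + 2x^3

f + g = 2 + x + 2x^2 + 2x^3


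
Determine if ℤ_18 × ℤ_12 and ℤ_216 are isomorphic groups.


Comparing ℤ_18 × ℤ_12 and ℤ_216:
gcd(18,12) = 6 ≠ 1. Max element order in ℤ_18×ℤ_12 is lcm(18,12) = 36 < 216, so it has no element of order 216

No, ℤ_18 × ℤ_12 ≇ ℤ_216


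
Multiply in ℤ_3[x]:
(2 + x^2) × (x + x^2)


Expand and collect like terms; reduce coefficients mod 3:
x^0: 2·0 = 0 ≡ 0 (mod 3)
x^1: 2·1 + 0·0 = 2 ≡ 2 (mod 3)
x^2: 2·1 + 0·1 + 1·0 = 2 ≡ 2 (mod 3)
x^3: 0·1 + 1·1 = 1 ≡ 1 (mod 3)
x^4: 1·1 = 1 ≡ 1 (mod 3)
Result: 2x + 2x^2 + x^3 + x^4

f · g = 2x + 2x^2 + x^3 + x^4


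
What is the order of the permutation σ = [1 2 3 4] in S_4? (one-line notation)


Cycle decomposition: identity (all elements fixed)
Order = 1 (identity has order 1)

ord(σ) = 1


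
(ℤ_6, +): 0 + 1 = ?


Operation: addition mod 6
0 + 1 = (a + b) mod 6 with a = 0, b = 1

0 + 1 = 1


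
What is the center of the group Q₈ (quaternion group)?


Z(G) = {g ∈ G | gx = xg for all x ∈ G}
In Q₈ = {±1, ±i, ±j, ±k}, only ±1 commute with every element

Z(Q₈ (quaternion group)) = {1, -1}


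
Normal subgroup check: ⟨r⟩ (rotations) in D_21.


H = ⟨r⟩ (rotations) in D_21
The rotation subgroup ⟨r⟩ has index 2 in D_21, so it is normal

Yes, normal subgroup


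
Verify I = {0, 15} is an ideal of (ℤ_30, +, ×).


Check ideal conditions for I = {0, 15} in ℤ_30:
(1) I is an additive subgroup? Yes
(2) For r ∈ ℤ_30 and a ∈ I: r·a ∈ I? Yes

Yes, I is an ideal of ℤ_30


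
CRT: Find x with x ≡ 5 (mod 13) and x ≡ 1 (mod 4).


m₁ = 13, m₂ = 4, gcd = 1, so CRT applies. M = m₁·m₂ = 52
Let M₁ = M/m₁ = 4, M₂ = M/m₂ = 13
Find y₁ ≡ M₁⁻¹ (mod m₁): 4⁻¹ ≡ 10 (mod 13)
Find y₂ ≡ M₂⁻¹ (mod m₂): 13⁻¹ ≡ 1 (mod 4)
x = a₁·M₁·y₁ + a₂·M₂·y₂ = 5·4·10 + 1·13·1 = 213
Reduce mod 52: x ≡ 5
Check: 5 mod 13 = 5 ✓, 5 mod 4 = 1 ✓

x ≡ 5 (mod 52)


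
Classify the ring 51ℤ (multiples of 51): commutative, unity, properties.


51ℤ is a commutative ring under +,× but has no multiplicative identity (1 ∉ 51ℤ); it has no zero divisors, but without unity it is not an integral domain
Commutative: Yes
Integral domain: No
Has unity: No

51ℤ (multiples of 51): Commutative=Yes, Unity=No


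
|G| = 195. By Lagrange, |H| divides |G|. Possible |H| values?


Lagrange's theorem: |H| divides |G|
|G| = 195
Divisors of 195: 1, 3, 5, 13, 15, 39, 65, 195

Possible subgroup orders: {1, 3, 5, 13, 15, 39, 65, 195}


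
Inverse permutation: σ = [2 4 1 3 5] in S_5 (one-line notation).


To find σ⁻¹, swap domain and range:
σ(1) = 2 → σ⁻¹(2) = 1
σ(2) = 4 → σ⁻¹(4) = 2
σ(3) = 1 → σ⁻¹(1) = 3
σ(4) = 3 → σ⁻¹(3) = 4
σ(5) = 5 → σ⁻¹(5) = 5

σ⁻¹ = [3 1 4 2 5]


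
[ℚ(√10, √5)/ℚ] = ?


[ℚ(√10,√5):ℚ] = [ℚ(√10,√5):ℚ(√10)]·[ℚ(√10):ℚ] = 2·2 = 4

[ℚ(√10, √5)/ℚ] = 4


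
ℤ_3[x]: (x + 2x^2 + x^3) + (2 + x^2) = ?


Add coefficients mod 3:
x^0: 0 + 2 = 2 (mod 3)
x^1: 1 + 0 = 1 (mod 3)
x^2: 2 + 1 = 0 (mod 3)
x^3: 1 + 0 = 1 (mod 3)
Result: 2 + x + x^3

f + g = 2 + x + x^3


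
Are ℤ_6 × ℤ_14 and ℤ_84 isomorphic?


Comparing ℤ_6 × ℤ_14 and ℤ_84:
gcd(6,14) = 2 ≠ 1. Max element order in ℤ_6×ℤ_14 is lcm(6,14) = 42 < 84, so it has no element of order 84

No, ℤ_6 × ℤ_14 ≇ ℤ_84


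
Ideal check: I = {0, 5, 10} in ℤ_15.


Check ideal conditions for I = {0, 5, 10} in ℤ_15:
(1) I is an additive subgroup? Yes
(2) For r ∈ ℤ_15 and a ∈ I: r·a ∈ I? Yes

Yes, I is an ideal of ℤ_15


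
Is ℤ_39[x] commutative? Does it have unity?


ℤ_39 has zero divisors (3·13 ≡ 0), and these lift to constant zero divisors in ℤ_39[x]; so not an integral domain
Commutative: Yes
Integral domain: No
Has unity: Yes

ℤ_39[x]: Commutative=Yes, Unity=Yes
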